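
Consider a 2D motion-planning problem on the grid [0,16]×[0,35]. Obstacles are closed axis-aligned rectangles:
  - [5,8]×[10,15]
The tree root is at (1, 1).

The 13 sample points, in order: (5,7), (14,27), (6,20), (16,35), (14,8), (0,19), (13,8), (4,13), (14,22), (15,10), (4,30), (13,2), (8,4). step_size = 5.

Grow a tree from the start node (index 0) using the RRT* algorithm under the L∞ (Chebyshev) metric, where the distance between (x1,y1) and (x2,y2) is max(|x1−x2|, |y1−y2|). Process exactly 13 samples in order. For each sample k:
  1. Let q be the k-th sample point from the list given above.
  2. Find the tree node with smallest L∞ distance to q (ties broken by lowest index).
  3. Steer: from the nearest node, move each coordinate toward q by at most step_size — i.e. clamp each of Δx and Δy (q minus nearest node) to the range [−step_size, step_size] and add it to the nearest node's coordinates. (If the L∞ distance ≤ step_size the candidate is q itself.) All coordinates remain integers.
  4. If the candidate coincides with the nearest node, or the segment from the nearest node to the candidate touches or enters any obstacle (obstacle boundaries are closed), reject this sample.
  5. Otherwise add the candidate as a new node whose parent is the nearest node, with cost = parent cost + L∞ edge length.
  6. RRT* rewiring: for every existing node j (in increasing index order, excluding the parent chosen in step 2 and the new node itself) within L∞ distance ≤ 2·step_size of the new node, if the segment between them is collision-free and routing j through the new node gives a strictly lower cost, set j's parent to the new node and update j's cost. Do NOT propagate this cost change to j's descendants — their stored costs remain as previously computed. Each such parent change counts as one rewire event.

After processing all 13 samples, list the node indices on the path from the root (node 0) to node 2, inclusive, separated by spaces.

Path: 0 1 2

1. q=(5,7) nearest=0 d=6 new=(5,6) → add node 1 parent=0 cost=5
2. q=(14,27) nearest=1 d=21 new=(10,11) → add node 2 parent=1 cost=10
3. q=(6,20) nearest=2 d=9 new=(6,16) → blocked by [5,8]×[10,15], reject
4. q=(16,35) nearest=2 d=24 new=(15,16) → add node 3 parent=2 cost=15
5. q=(14,8) nearest=2 d=4 new=(14,8) → add node 4 parent=2 cost=14
6. q=(0,19) nearest=2 d=10 new=(5,16) → blocked by [5,8]×[10,15], reject
7. q=(13,8) nearest=4 d=1 new=(13,8) → add node 5 parent=4 cost=15
8. q=(4,13) nearest=2 d=6 new=(5,13) → blocked by [5,8]×[10,15], reject
9. q=(14,22) nearest=3 d=6 new=(14,21) → add node 6 parent=3 cost=20
10. q=(15,10) nearest=4 d=2 new=(15,10) → add node 7 parent=4 cost=16
11. q=(4,30) nearest=6 d=10 new=(9,26) → add node 8 parent=6 cost=25
12. q=(13,2) nearest=4 d=6 new=(13,3) → add node 9 parent=4 cost=19
13. q=(8,4) nearest=1 d=3 new=(8,4) → add node 10 parent=1 cost=8; rewire 5→10 (13<15); rewire 7→10 (15<16); rewire 9→10 (13<19)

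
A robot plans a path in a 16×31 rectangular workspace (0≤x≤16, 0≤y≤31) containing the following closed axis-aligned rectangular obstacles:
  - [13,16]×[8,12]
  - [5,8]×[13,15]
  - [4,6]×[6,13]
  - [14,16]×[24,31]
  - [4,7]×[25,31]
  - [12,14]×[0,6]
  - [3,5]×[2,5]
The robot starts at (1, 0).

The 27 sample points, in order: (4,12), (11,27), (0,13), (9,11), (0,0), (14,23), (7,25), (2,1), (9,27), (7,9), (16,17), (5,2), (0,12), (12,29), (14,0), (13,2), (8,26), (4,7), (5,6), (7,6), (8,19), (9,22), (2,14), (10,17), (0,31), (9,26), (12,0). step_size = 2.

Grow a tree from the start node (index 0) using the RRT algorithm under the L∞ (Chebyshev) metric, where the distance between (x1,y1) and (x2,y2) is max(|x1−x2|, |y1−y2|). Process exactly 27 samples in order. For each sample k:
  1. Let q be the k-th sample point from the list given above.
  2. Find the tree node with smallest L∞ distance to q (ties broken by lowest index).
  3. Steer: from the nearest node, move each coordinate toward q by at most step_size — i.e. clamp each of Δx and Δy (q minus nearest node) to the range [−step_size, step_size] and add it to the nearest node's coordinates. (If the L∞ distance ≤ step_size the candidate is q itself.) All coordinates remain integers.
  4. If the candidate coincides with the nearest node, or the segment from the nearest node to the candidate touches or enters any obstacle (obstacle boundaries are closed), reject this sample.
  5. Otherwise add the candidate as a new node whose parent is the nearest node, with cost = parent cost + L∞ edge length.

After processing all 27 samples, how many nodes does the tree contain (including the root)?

1. q=(4,12) nearest=0 d=12 new=(3,2) → blocked by [3,5]×[2,5], reject
2. q=(11,27) nearest=0 d=27 new=(3,2) → blocked by [3,5]×[2,5], reject
3. q=(0,13) nearest=0 d=13 new=(0,2) → add node 1 parent=0 cost=2
4. q=(9,11) nearest=1 d=9 new=(2,4) → add node 2 parent=1 cost=4
5. q=(0,0) nearest=0 d=1 new=(0,0) → add node 3 parent=0 cost=1
6. q=(14,23) nearest=2 d=19 new=(4,6) → blocked by [4,6]×[6,13], reject
7. q=(7,25) nearest=2 d=21 new=(4,6) → blocked by [4,6]×[6,13], reject
8. q=(2,1) nearest=0 d=1 new=(2,1) → add node 4 parent=0 cost=1
9. q=(9,27) nearest=2 d=23 new=(4,6) → blocked by [4,6]×[6,13], reject
10. q=(7,9) nearest=2 d=5 new=(4,6) → blocked by [4,6]×[6,13], reject
11. q=(16,17) nearest=2 d=14 new=(4,6) → blocked by [4,6]×[6,13], reject
12. q=(5,2) nearest=2 d=3 new=(4,2) → blocked by [3,5]×[2,5], reject
13. q=(0,12) nearest=2 d=8 new=(0,6) → add node 5 parent=2 cost=6
14. q=(12,29) nearest=5 d=23 new=(2,8) → add node 6 parent=5 cost=8
15. q=(14,0) nearest=2 d=12 new=(4,2) → blocked by [3,5]×[2,5], reject
16. q=(13,2) nearest=2 d=11 new=(4,2) → blocked by [3,5]×[2,5], reject
17. q=(8,26) nearest=6 d=18 new=(4,10) → blocked by [4,6]×[6,13], reject
18. q=(4,7) nearest=6 d=2 new=(4,7) → blocked by [4,6]×[6,13], reject
19. q=(5,6) nearest=2 d=3 new=(4,6) → blocked by [4,6]×[6,13], reject
20. q=(7,6) nearest=2 d=5 new=(4,6) → blocked by [4,6]×[6,13], reject
21. q=(8,19) nearest=6 d=11 new=(4,10) → blocked by [4,6]×[6,13], reject
22. q=(9,22) nearest=6 d=14 new=(4,10) → blocked by [4,6]×[6,13], reject
23. q=(2,14) nearest=6 d=6 new=(2,10) → add node 7 parent=6 cost=10
24. q=(10,17) nearest=7 d=8 new=(4,12) → blocked by [4,6]×[6,13], reject
25. q=(0,31) nearest=7 d=21 new=(0,12) → add node 8 parent=7 cost=12
26. q=(9,26) nearest=8 d=14 new=(2,14) → add node 9 parent=8 cost=14
27. q=(12,0) nearest=2 d=10 new=(4,2) → blocked by [3,5]×[2,5], reject

Node count: 10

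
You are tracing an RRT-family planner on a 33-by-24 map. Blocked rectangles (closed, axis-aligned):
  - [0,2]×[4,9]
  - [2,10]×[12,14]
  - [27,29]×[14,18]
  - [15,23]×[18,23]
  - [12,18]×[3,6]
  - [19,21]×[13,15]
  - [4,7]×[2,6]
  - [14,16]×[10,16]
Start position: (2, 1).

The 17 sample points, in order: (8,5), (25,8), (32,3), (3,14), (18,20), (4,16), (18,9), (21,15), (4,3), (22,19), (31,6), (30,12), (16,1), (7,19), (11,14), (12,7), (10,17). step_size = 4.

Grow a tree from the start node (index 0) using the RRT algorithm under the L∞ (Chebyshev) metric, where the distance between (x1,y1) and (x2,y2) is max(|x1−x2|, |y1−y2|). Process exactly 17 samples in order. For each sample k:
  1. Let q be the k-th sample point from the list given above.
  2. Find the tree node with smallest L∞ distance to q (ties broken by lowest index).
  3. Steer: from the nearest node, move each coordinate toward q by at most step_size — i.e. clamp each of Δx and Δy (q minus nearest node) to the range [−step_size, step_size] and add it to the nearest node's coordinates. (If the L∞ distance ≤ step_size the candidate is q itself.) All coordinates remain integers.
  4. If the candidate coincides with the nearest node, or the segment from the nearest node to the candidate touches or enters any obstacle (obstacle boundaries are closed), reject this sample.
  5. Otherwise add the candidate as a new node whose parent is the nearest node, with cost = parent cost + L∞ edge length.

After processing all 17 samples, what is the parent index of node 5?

Parent of node 5: 4

1. q=(8,5) nearest=0 d=6 new=(6,5) → blocked by [4,7]×[2,6], reject
2. q=(25,8) nearest=0 d=23 new=(6,5) → blocked by [4,7]×[2,6], reject
3. q=(32,3) nearest=0 d=30 new=(6,3) → blocked by [4,7]×[2,6], reject
4. q=(3,14) nearest=0 d=13 new=(3,5) → add node 1 parent=0 cost=4
5. q=(18,20) nearest=1 d=15 new=(7,9) → blocked by [4,7]×[2,6], reject
6. q=(4,16) nearest=1 d=11 new=(4,9) → add node 2 parent=1 cost=8
7. q=(18,9) nearest=2 d=14 new=(8,9) → add node 3 parent=2 cost=12
8. q=(21,15) nearest=3 d=13 new=(12,13) → add node 4 parent=3 cost=16
9. q=(4,3) nearest=0 d=2 new=(4,3) → blocked by [4,7]×[2,6], reject
10. q=(22,19) nearest=4 d=10 new=(16,17) → blocked by [14,16]×[10,16], reject
11. q=(31,6) nearest=4 d=19 new=(16,9) → blocked by [14,16]×[10,16], reject
12. q=(30,12) nearest=4 d=18 new=(16,12) → blocked by [14,16]×[10,16], reject
13. q=(16,1) nearest=3 d=8 new=(12,5) → blocked by [12,18]×[3,6], reject
14. q=(7,19) nearest=4 d=6 new=(8,17) → add node 5 parent=4 cost=20
15. q=(11,14) nearest=4 d=1 new=(11,14) → add node 6 parent=4 cost=17
16. q=(12,7) nearest=3 d=4 new=(12,7) → add node 7 parent=3 cost=16
17. q=(10,17) nearest=5 d=2 new=(10,17) → add node 8 parent=5 cost=22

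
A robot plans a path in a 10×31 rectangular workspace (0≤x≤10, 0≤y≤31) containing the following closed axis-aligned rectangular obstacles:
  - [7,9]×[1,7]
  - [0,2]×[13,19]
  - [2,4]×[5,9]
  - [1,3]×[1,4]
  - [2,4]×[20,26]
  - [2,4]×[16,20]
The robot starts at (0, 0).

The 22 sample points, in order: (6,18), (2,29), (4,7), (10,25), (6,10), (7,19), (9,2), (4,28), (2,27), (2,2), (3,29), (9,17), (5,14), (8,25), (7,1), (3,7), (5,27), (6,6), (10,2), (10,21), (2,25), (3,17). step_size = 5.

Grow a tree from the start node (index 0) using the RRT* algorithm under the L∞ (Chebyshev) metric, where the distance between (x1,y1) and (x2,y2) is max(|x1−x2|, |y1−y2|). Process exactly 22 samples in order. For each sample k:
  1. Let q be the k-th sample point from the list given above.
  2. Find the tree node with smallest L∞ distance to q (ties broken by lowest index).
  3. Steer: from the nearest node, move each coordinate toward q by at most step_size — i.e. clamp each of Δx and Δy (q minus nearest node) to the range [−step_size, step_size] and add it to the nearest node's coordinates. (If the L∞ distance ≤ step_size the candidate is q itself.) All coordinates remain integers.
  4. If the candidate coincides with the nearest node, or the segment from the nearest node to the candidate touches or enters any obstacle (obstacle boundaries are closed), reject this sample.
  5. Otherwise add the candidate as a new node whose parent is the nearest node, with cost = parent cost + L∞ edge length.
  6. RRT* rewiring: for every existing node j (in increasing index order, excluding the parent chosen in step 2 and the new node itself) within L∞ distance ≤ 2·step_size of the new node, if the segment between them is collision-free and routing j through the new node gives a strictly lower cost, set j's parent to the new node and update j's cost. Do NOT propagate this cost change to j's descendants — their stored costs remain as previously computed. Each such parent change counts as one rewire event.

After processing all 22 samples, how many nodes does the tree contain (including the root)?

Node count: 6

1. q=(6,18) nearest=0 d=18 new=(5,5) → blocked by [1,3]×[1,4], reject
2. q=(2,29) nearest=0 d=29 new=(2,5) → blocked by [2,4]×[5,9], reject
3. q=(4,7) nearest=0 d=7 new=(4,5) → blocked by [2,4]×[5,9], reject
4. q=(10,25) nearest=0 d=25 new=(5,5) → blocked by [1,3]×[1,4], reject
5. q=(6,10) nearest=0 d=10 new=(5,5) → blocked by [1,3]×[1,4], reject
6. q=(7,19) nearest=0 d=19 new=(5,5) → blocked by [1,3]×[1,4], reject
7. q=(9,2) nearest=0 d=9 new=(5,2) → blocked by [1,3]×[1,4], reject
8. q=(4,28) nearest=0 d=28 new=(4,5) → blocked by [2,4]×[5,9], reject
9. q=(2,27) nearest=0 d=27 new=(2,5) → blocked by [2,4]×[5,9], reject
10. q=(2,2) nearest=0 d=2 new=(2,2) → blocked by [1,3]×[1,4], reject
11. q=(3,29) nearest=0 d=29 new=(3,5) → blocked by [2,4]×[5,9], reject
12. q=(9,17) nearest=0 d=17 new=(5,5) → blocked by [1,3]×[1,4], reject
13. q=(5,14) nearest=0 d=14 new=(5,5) → blocked by [1,3]×[1,4], reject
14. q=(8,25) nearest=0 d=25 new=(5,5) → blocked by [1,3]×[1,4], reject
15. q=(7,1) nearest=0 d=7 new=(5,1) → add node 1 parent=0 cost=5
16. q=(3,7) nearest=1 d=6 new=(3,6) → blocked by [2,4]×[5,9], reject
17. q=(5,27) nearest=1 d=26 new=(5,6) → add node 2 parent=1 cost=10
18. q=(6,6) nearest=2 d=1 new=(6,6) → add node 3 parent=2 cost=11
19. q=(10,2) nearest=3 d=4 new=(10,2) → blocked by [7,9]×[1,7], reject
20. q=(10,21) nearest=2 d=15 new=(10,11) → add node 4 parent=2 cost=15
21. q=(2,25) nearest=4 d=14 new=(5,16) → add node 5 parent=4 cost=20
22. q=(3,17) nearest=5 d=2 new=(3,17) → blocked by [2,4]×[16,20], reject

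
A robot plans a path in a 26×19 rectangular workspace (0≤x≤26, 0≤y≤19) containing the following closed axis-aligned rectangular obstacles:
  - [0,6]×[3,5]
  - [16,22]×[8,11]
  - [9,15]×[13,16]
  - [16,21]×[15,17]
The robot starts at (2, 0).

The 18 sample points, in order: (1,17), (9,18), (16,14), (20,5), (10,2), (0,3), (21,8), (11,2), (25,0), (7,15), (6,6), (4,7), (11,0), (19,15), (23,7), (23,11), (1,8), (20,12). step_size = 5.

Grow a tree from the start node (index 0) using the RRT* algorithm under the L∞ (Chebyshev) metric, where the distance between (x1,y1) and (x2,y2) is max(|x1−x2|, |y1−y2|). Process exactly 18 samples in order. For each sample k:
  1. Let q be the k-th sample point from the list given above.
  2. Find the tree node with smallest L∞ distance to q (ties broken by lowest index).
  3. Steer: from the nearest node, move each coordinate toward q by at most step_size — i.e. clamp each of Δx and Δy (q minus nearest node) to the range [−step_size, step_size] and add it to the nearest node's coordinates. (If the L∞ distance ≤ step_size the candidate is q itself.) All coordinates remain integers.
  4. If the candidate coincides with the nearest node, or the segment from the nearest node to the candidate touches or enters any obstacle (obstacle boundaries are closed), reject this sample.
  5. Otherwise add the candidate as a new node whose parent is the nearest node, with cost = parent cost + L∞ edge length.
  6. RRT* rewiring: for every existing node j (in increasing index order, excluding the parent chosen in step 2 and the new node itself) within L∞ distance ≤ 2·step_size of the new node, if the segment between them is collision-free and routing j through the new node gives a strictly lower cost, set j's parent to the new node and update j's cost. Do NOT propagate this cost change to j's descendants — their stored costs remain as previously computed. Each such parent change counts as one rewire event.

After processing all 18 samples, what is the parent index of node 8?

Parent of node 8: 3

1. q=(1,17) nearest=0 d=17 new=(1,5) → blocked by [0,6]×[3,5], reject
2. q=(9,18) nearest=0 d=18 new=(7,5) → blocked by [0,6]×[3,5], reject
3. q=(16,14) nearest=0 d=14 new=(7,5) → blocked by [0,6]×[3,5], reject
4. q=(20,5) nearest=0 d=18 new=(7,5) → blocked by [0,6]×[3,5], reject
5. q=(10,2) nearest=0 d=8 new=(7,2) → add node 1 parent=0 cost=5
6. q=(0,3) nearest=0 d=3 new=(0,3) → blocked by [0,6]×[3,5], reject
7. q=(21,8) nearest=1 d=14 new=(12,7) → add node 2 parent=1 cost=10
8. q=(11,2) nearest=1 d=4 new=(11,2) → add node 3 parent=1 cost=9
9. q=(25,0) nearest=2 d=13 new=(17,2) → add node 4 parent=2 cost=15
10. q=(7,15) nearest=2 d=8 new=(7,12) → add node 5 parent=2 cost=15
11. q=(6,6) nearest=1 d=4 new=(6,6) → add node 6 parent=1 cost=9
12. q=(4,7) nearest=6 d=2 new=(4,7) → add node 7 parent=6 cost=11
13. q=(11,0) nearest=3 d=2 new=(11,0) → add node 8 parent=3 cost=11
14. q=(19,15) nearest=2 d=8 new=(17,12) → blocked by [16,22]×[8,11], reject
15. q=(23,7) nearest=4 d=6 new=(22,7) → add node 9 parent=4 cost=20
16. q=(23,11) nearest=9 d=4 new=(23,11) → add node 10 parent=9 cost=24
17. q=(1,8) nearest=7 d=3 new=(1,8) → add node 11 parent=7 cost=14
18. q=(20,12) nearest=10 d=3 new=(20,12) → add node 12 parent=10 cost=27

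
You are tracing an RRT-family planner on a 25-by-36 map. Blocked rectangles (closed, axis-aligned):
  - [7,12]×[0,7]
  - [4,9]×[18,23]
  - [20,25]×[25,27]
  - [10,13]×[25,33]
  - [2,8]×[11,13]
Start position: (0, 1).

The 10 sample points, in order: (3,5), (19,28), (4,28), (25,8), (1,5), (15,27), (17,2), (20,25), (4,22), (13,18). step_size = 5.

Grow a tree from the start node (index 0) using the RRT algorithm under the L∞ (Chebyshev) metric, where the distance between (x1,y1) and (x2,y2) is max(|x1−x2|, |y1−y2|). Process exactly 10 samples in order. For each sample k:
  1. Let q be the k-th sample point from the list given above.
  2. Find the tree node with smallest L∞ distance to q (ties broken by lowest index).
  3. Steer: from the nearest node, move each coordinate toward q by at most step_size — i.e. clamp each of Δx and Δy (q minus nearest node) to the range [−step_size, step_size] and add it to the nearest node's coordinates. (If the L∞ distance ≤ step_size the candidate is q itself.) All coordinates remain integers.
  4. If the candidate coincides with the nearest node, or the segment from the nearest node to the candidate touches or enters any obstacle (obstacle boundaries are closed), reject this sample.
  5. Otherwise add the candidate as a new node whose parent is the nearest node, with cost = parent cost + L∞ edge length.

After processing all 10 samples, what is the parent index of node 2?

Parent of node 2: 1

1. q=(3,5) nearest=0 d=4 new=(3,5) → add node 1 parent=0 cost=4
2. q=(19,28) nearest=1 d=23 new=(8,10) → add node 2 parent=1 cost=9
3. q=(4,28) nearest=2 d=18 new=(4,15) → blocked by [2,8]×[11,13], reject
4. q=(25,8) nearest=2 d=17 new=(13,8) → add node 3 parent=2 cost=14
5. q=(1,5) nearest=1 d=2 new=(1,5) → add node 4 parent=1 cost=6
6. q=(15,27) nearest=2 d=17 new=(13,15) → add node 5 parent=2 cost=14
7. q=(17,2) nearest=3 d=6 new=(17,3) → add node 6 parent=3 cost=19
8. q=(20,25) nearest=5 d=10 new=(18,20) → add node 7 parent=5 cost=19
9. q=(4,22) nearest=5 d=9 new=(8,20) → blocked by [4,9]×[18,23], reject
10. q=(13,18) nearest=5 d=3 new=(13,18) → add node 8 parent=5 cost=17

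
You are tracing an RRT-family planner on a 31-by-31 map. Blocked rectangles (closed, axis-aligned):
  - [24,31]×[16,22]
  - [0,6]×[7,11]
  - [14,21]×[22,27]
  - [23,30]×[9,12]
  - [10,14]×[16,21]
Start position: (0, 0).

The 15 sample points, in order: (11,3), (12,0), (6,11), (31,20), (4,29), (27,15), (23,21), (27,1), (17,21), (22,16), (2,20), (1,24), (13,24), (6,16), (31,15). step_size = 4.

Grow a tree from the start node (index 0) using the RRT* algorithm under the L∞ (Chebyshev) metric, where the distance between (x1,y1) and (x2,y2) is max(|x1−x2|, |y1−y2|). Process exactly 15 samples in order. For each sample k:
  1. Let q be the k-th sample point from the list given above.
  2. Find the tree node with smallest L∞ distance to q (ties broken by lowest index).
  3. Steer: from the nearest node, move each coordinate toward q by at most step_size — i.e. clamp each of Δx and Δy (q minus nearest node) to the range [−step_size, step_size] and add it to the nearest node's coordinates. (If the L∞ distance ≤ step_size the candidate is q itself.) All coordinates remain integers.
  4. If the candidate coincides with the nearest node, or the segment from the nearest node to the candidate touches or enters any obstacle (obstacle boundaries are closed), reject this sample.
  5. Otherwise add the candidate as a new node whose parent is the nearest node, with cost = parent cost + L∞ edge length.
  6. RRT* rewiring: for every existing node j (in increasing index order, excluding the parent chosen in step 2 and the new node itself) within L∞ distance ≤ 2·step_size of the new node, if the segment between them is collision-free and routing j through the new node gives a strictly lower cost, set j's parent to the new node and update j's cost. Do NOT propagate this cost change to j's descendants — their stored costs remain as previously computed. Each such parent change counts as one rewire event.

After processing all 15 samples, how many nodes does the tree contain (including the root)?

Node count: 12

1. q=(11,3) nearest=0 d=11 new=(4,3) → add node 1 parent=0 cost=4
2. q=(12,0) nearest=1 d=8 new=(8,0) → add node 2 parent=1 cost=8
3. q=(6,11) nearest=1 d=8 new=(6,7) → blocked by [0,6]×[7,11], reject
4. q=(31,20) nearest=2 d=23 new=(12,4) → add node 3 parent=2 cost=12
5. q=(4,29) nearest=3 d=25 new=(8,8) → add node 4 parent=3 cost=16
6. q=(27,15) nearest=3 d=15 new=(16,8) → add node 5 parent=3 cost=16
7. q=(23,21) nearest=5 d=13 new=(20,12) → add node 6 parent=5 cost=20
8. q=(27,1) nearest=5 d=11 new=(20,4) → add node 7 parent=5 cost=20
9. q=(17,21) nearest=6 d=9 new=(17,16) → add node 8 parent=6 cost=24
10. q=(22,16) nearest=6 d=4 new=(22,16) → add node 9 parent=6 cost=24
11. q=(2,20) nearest=4 d=12 new=(4,12) → blocked by [0,6]×[7,11], reject
12. q=(1,24) nearest=4 d=16 new=(4,12) → blocked by [0,6]×[7,11], reject
13. q=(13,24) nearest=8 d=8 new=(13,20) → blocked by [10,14]×[16,21], reject
14. q=(6,16) nearest=4 d=8 new=(6,12) → add node 10 parent=4 cost=20
15. q=(31,15) nearest=9 d=9 new=(26,15) → add node 11 parent=9 cost=28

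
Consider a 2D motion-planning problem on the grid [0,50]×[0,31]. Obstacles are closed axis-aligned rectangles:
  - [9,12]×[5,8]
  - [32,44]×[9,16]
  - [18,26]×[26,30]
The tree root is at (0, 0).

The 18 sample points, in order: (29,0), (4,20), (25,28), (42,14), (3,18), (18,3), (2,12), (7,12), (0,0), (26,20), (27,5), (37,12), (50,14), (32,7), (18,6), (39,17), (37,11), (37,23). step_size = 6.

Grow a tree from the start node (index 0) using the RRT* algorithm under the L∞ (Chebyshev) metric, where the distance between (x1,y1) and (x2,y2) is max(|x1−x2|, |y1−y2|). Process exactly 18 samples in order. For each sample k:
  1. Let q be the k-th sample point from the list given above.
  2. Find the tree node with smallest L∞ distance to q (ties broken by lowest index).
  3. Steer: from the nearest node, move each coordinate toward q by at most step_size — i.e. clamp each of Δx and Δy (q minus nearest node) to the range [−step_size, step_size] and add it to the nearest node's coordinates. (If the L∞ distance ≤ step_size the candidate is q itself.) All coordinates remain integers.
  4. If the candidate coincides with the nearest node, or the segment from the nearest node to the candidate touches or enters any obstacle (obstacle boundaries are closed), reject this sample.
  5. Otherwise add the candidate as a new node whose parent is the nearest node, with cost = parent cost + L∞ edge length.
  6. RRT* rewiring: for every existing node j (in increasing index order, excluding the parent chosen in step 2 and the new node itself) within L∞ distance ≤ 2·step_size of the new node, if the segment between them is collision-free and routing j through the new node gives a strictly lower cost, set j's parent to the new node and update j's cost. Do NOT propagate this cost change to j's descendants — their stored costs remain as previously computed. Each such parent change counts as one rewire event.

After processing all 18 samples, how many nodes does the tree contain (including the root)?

1. q=(29,0) nearest=0 d=29 new=(6,0) → add node 1 parent=0 cost=6
2. q=(4,20) nearest=0 d=20 new=(4,6) → add node 2 parent=0 cost=6
3. q=(25,28) nearest=2 d=22 new=(10,12) → add node 3 parent=2 cost=12
4. q=(42,14) nearest=3 d=32 new=(16,14) → add node 4 parent=3 cost=18
5. q=(3,18) nearest=3 d=7 new=(4,18) → add node 5 parent=3 cost=18
6. q=(18,3) nearest=3 d=9 new=(16,6) → add node 6 parent=3 cost=18
7. q=(2,12) nearest=2 d=6 new=(2,12) → add node 7 parent=2 cost=12
8. q=(7,12) nearest=3 d=3 new=(7,12) → add node 8 parent=3 cost=15
9. q=(0,0) nearest=0 d=0 → coincident, reject
10. q=(26,20) nearest=4 d=10 new=(22,20) → add node 9 parent=4 cost=24
11. q=(27,5) nearest=4 d=11 new=(22,8) → add node 10 parent=4 cost=24
12. q=(37,12) nearest=9 d=15 new=(28,14) → add node 11 parent=9 cost=30
13. q=(50,14) nearest=11 d=22 new=(34,14) → blocked by [32,44]×[9,16], reject
14. q=(32,7) nearest=11 d=7 new=(32,8) → add node 12 parent=11 cost=36
15. q=(18,6) nearest=6 d=2 new=(18,6) → add node 13 parent=6 cost=20
16. q=(39,17) nearest=12 d=9 new=(38,14) → blocked by [32,44]×[9,16], reject
17. q=(37,11) nearest=12 d=5 new=(37,11) → blocked by [32,44]×[9,16], reject
18. q=(37,23) nearest=11 d=9 new=(34,20) → add node 14 parent=11 cost=36

Node count: 15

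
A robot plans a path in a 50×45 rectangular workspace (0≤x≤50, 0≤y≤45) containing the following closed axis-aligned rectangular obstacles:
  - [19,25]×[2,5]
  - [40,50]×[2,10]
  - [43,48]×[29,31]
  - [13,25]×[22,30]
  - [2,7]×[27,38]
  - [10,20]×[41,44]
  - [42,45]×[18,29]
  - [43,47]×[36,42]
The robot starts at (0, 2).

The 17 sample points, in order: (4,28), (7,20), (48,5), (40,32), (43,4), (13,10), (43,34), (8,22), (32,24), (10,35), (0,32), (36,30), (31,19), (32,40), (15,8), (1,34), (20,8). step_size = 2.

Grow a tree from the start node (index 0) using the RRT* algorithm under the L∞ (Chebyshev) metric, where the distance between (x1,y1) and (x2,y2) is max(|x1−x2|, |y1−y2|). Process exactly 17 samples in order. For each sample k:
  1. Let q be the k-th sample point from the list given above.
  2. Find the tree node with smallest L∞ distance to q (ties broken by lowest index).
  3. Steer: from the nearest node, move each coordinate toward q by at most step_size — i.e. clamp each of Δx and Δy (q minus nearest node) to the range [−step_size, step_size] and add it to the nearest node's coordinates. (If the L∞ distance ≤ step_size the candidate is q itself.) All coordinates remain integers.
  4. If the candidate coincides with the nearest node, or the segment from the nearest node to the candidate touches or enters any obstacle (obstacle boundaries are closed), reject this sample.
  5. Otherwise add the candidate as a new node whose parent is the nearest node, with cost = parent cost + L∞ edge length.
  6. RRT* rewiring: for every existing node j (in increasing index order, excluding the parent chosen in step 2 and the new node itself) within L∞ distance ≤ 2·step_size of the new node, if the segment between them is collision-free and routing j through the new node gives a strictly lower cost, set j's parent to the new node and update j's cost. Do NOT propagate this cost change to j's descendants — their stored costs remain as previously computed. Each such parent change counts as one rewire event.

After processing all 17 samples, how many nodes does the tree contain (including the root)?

1. q=(4,28) nearest=0 d=26 new=(2,4) → add node 1 parent=0 cost=2
2. q=(7,20) nearest=1 d=16 new=(4,6) → add node 2 parent=1 cost=4
3. q=(48,5) nearest=2 d=44 new=(6,5) → add node 3 parent=2 cost=6
4. q=(40,32) nearest=3 d=34 new=(8,7) → add node 4 parent=3 cost=8
5. q=(43,4) nearest=4 d=35 new=(10,5) → add node 5 parent=4 cost=10
6. q=(13,10) nearest=4 d=5 new=(10,9) → add node 6 parent=4 cost=10
7. q=(43,34) nearest=5 d=33 new=(12,7) → add node 7 parent=5 cost=12
8. q=(8,22) nearest=6 d=13 new=(8,11) → add node 8 parent=6 cost=12
9. q=(32,24) nearest=7 d=20 new=(14,9) → add node 9 parent=7 cost=14
10. q=(10,35) nearest=8 d=24 new=(10,13) → add node 10 parent=8 cost=14
11. q=(0,32) nearest=10 d=19 new=(8,15) → add node 11 parent=10 cost=16
12. q=(36,30) nearest=9 d=22 new=(16,11) → add node 12 parent=9 cost=16
13. q=(31,19) nearest=12 d=15 new=(18,13) → add node 13 parent=12 cost=18
14. q=(32,40) nearest=11 d=25 new=(10,17) → add node 14 parent=11 cost=18
15. q=(15,8) nearest=9 d=1 new=(15,8) → add node 15 parent=9 cost=15
16. q=(1,34) nearest=14 d=17 new=(8,19) → add node 16 parent=14 cost=20
17. q=(20,8) nearest=12 d=4 new=(18,9) → add node 17 parent=12 cost=18

Node count: 18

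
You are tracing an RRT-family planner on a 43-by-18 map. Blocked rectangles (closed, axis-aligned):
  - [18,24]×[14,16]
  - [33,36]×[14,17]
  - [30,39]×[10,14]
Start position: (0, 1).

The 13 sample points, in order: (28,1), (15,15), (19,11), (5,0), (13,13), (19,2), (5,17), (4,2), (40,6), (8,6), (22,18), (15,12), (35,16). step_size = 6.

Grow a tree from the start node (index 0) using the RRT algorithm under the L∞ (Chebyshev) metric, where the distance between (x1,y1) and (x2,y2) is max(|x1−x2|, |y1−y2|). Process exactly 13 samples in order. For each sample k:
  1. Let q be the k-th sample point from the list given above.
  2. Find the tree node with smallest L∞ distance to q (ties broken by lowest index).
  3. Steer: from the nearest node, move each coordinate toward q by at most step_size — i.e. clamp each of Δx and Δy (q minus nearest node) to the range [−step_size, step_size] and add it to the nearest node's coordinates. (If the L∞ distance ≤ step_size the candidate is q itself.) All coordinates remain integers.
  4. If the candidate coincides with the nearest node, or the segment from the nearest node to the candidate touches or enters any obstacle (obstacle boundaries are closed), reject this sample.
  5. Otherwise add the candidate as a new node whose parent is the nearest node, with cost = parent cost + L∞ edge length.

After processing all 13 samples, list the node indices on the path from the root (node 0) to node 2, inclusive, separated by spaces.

1. q=(28,1) nearest=0 d=28 new=(6,1) → add node 1 parent=0 cost=6
2. q=(15,15) nearest=1 d=14 new=(12,7) → add node 2 parent=1 cost=12
3. q=(19,11) nearest=2 d=7 new=(18,11) → add node 3 parent=2 cost=18
4. q=(5,0) nearest=1 d=1 new=(5,0) → add node 4 parent=1 cost=7
5. q=(13,13) nearest=3 d=5 new=(13,13) → add node 5 parent=3 cost=23
6. q=(19,2) nearest=2 d=7 new=(18,2) → add node 6 parent=2 cost=18
7. q=(5,17) nearest=5 d=8 new=(7,17) → add node 7 parent=5 cost=29
8. q=(4,2) nearest=1 d=2 new=(4,2) → add node 8 parent=1 cost=8
9. q=(40,6) nearest=3 d=22 new=(24,6) → add node 9 parent=3 cost=24
10. q=(8,6) nearest=2 d=4 new=(8,6) → add node 10 parent=2 cost=16
11. q=(22,18) nearest=3 d=7 new=(22,17) → blocked by [18,24]×[14,16], reject
12. q=(15,12) nearest=5 d=2 new=(15,12) → add node 11 parent=5 cost=25
13. q=(35,16) nearest=9 d=11 new=(30,12) → blocked by [30,39]×[10,14], reject

Path: 0 1 2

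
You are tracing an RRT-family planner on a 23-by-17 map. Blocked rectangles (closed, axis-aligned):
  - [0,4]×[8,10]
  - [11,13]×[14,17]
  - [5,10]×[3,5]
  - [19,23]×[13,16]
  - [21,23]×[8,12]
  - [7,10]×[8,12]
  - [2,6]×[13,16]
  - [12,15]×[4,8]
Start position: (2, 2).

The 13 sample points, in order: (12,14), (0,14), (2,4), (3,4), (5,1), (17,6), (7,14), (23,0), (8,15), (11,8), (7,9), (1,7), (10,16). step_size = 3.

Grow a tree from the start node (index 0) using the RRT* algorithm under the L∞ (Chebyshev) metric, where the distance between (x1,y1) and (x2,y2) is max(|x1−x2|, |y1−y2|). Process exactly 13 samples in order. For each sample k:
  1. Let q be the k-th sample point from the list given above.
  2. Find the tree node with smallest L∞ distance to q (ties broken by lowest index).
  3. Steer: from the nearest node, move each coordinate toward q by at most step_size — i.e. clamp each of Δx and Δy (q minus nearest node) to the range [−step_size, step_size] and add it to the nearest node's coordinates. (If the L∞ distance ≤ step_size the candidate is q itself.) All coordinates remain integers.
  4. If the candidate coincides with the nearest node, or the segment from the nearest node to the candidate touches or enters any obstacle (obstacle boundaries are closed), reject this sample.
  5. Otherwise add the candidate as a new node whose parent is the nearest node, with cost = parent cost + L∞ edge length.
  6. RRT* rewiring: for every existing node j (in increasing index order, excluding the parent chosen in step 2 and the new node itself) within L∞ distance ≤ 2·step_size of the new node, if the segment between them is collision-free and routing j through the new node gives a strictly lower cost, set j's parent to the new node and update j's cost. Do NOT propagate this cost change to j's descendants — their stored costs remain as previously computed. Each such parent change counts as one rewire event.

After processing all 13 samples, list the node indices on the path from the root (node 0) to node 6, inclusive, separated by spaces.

1. q=(12,14) nearest=0 d=12 new=(5,5) → blocked by [5,10]×[3,5], reject
2. q=(0,14) nearest=0 d=12 new=(0,5) → add node 1 parent=0 cost=3
3. q=(2,4) nearest=0 d=2 new=(2,4) → add node 2 parent=0 cost=2
4. q=(3,4) nearest=2 d=1 new=(3,4) → add node 3 parent=2 cost=3
5. q=(5,1) nearest=0 d=3 new=(5,1) → add node 4 parent=0 cost=3
6. q=(17,6) nearest=4 d=12 new=(8,4) → blocked by [5,10]×[3,5], reject
7. q=(7,14) nearest=1 d=9 new=(3,8) → blocked by [0,4]×[8,10], reject
8. q=(23,0) nearest=4 d=18 new=(8,0) → add node 5 parent=4 cost=6
9. q=(8,15) nearest=1 d=10 new=(3,8) → blocked by [0,4]×[8,10], reject
10. q=(11,8) nearest=4 d=7 new=(8,4) → blocked by [5,10]×[3,5], reject
11. q=(7,9) nearest=2 d=5 new=(5,7) → add node 6 parent=2 cost=5
12. q=(1,7) nearest=1 d=2 new=(1,7) → add node 7 parent=1 cost=5
13. q=(10,16) nearest=6 d=9 new=(8,10) → blocked by [7,10]×[8,12], reject

Path: 0 2 6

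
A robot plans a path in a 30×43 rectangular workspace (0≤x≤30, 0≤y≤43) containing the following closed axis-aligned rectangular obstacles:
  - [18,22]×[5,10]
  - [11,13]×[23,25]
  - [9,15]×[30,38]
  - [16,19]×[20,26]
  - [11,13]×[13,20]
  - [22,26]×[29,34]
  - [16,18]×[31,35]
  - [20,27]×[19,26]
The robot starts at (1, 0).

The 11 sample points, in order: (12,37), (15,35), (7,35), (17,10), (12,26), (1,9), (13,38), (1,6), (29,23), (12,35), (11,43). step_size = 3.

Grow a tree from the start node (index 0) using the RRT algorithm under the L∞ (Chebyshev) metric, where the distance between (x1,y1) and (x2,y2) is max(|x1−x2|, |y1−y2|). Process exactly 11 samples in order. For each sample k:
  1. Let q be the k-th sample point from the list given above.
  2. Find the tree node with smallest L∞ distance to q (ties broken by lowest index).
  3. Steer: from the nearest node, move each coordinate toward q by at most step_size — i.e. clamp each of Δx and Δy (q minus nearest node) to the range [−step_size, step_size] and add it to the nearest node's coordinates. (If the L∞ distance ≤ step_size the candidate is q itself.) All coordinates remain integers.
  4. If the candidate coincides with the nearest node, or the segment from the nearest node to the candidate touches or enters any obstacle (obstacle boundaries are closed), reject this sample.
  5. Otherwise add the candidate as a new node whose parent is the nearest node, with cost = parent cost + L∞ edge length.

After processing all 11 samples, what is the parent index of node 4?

Parent of node 4: 2

1. q=(12,37) nearest=0 d=37 new=(4,3) → add node 1 parent=0 cost=3
2. q=(15,35) nearest=1 d=32 new=(7,6) → add node 2 parent=1 cost=6
3. q=(7,35) nearest=2 d=29 new=(7,9) → add node 3 parent=2 cost=9
4. q=(17,10) nearest=2 d=10 new=(10,9) → add node 4 parent=2 cost=9
5. q=(12,26) nearest=3 d=17 new=(10,12) → add node 5 parent=3 cost=12
6. q=(1,9) nearest=1 d=6 new=(1,6) → add node 6 parent=1 cost=6
7. q=(13,38) nearest=5 d=26 new=(13,15) → blocked by [11,13]×[13,20], reject
8. q=(1,6) nearest=6 d=0 → coincident, reject
9. q=(29,23) nearest=4 d=19 new=(13,12) → add node 7 parent=4 cost=12
10. q=(12,35) nearest=5 d=23 new=(12,15) → blocked by [11,13]×[13,20], reject
11. q=(11,43) nearest=5 d=31 new=(11,15) → blocked by [11,13]×[13,20], reject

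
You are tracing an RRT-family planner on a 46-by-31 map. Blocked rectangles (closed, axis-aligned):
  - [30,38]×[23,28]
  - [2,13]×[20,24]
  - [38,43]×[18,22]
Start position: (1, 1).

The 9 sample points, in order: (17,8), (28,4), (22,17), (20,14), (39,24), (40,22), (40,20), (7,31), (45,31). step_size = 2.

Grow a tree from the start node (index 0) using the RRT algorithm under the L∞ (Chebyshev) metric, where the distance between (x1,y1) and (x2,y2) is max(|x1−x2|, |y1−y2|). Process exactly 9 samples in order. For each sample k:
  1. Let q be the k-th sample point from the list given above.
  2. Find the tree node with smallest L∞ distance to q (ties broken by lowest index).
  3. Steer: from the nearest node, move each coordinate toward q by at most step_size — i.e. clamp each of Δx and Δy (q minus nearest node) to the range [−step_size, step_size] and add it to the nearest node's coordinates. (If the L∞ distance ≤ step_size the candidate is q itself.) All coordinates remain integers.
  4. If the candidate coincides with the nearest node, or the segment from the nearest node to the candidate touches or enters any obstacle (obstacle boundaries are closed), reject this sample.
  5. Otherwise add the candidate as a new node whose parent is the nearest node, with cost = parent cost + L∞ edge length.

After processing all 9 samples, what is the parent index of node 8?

1. q=(17,8) nearest=0 d=16 new=(3,3) → add node 1 parent=0 cost=2
2. q=(28,4) nearest=1 d=25 new=(5,4) → add node 2 parent=1 cost=4
3. q=(22,17) nearest=2 d=17 new=(7,6) → add node 3 parent=2 cost=6
4. q=(20,14) nearest=3 d=13 new=(9,8) → add node 4 parent=3 cost=8
5. q=(39,24) nearest=4 d=30 new=(11,10) → add node 5 parent=4 cost=10
6. q=(40,22) nearest=5 d=29 new=(13,12) → add node 6 parent=5 cost=12
7. q=(40,20) nearest=6 d=27 new=(15,14) → add node 7 parent=6 cost=14
8. q=(7,31) nearest=7 d=17 new=(13,16) → add node 8 parent=7 cost=16
9. q=(45,31) nearest=7 d=30 new=(17,16) → add node 9 parent=7 cost=16

Parent of node 8: 7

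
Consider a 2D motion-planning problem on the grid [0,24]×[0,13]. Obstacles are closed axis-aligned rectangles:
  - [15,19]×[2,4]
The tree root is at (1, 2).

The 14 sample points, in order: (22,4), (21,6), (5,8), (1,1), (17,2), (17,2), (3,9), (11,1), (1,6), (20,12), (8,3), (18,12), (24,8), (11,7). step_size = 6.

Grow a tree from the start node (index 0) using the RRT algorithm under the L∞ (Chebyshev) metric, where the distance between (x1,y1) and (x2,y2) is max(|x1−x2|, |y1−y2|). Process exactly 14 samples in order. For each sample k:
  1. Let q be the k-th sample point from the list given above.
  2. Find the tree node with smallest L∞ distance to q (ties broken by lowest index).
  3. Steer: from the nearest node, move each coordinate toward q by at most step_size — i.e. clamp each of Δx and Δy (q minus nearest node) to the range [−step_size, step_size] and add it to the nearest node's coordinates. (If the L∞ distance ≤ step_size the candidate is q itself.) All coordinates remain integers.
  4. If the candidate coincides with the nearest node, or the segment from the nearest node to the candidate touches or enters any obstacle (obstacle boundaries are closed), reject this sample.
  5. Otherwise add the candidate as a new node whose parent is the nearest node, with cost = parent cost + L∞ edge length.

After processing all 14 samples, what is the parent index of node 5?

Parent of node 5: 3

1. q=(22,4) nearest=0 d=21 new=(7,4) → add node 1 parent=0 cost=6
2. q=(21,6) nearest=1 d=14 new=(13,6) → add node 2 parent=1 cost=12
3. q=(5,8) nearest=1 d=4 new=(5,8) → add node 3 parent=1 cost=10
4. q=(1,1) nearest=0 d=1 new=(1,1) → add node 4 parent=0 cost=1
5. q=(17,2) nearest=2 d=4 new=(17,2) → blocked by [15,19]×[2,4], reject
6. q=(17,2) nearest=2 d=4 new=(17,2) → blocked by [15,19]×[2,4], reject
7. q=(3,9) nearest=3 d=2 new=(3,9) → add node 5 parent=3 cost=12
8. q=(11,1) nearest=1 d=4 new=(11,1) → add node 6 parent=1 cost=10
9. q=(1,6) nearest=5 d=3 new=(1,6) → add node 7 parent=5 cost=15
10. q=(20,12) nearest=2 d=7 new=(19,12) → add node 8 parent=2 cost=18
11. q=(8,3) nearest=1 d=1 new=(8,3) → add node 9 parent=1 cost=7
12. q=(18,12) nearest=8 d=1 new=(18,12) → add node 10 parent=8 cost=19
13. q=(24,8) nearest=8 d=5 new=(24,8) → add node 11 parent=8 cost=23
14. q=(11,7) nearest=2 d=2 new=(11,7) → add node 12 parent=2 cost=14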